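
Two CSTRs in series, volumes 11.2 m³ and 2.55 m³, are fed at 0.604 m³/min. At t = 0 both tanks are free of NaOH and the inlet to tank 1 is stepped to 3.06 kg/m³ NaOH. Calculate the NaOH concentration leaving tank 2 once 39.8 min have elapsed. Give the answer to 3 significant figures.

2.60 kg/m³

Time constants: τᵢ = Vᵢ/Q for each well-mixed tank.
τ₁ = 11.2/0.604 = 18.543 min; τ₂ = 2.55/0.604 = 4.2219 min.
Solving the cascade with C₁(0)=C₂(0)=0 gives C₂(t) = C_in[1 − (τ₁ e^(−t/τ₁) − τ₂ e^(−t/τ₂))/(τ₁ − τ₂)].
At t = 39.8: e^(−t/τ₁) = 0.11691, e^(−t/τ₂) = 8.0509e-05.
C₂ = 3.06·[1 − (18.543·0.11691 − 4.2219·8.0509e-05)/(14.321)] = 3.06·0.84865 = 2.5969 kg/m³.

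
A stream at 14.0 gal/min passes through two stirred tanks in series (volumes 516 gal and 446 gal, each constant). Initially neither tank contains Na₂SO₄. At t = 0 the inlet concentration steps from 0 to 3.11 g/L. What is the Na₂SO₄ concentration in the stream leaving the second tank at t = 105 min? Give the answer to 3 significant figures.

2.52 g/L

Species balance on tank i: dCᵢ/dt = (Cᵢ₋₁ − Cᵢ)/τᵢ with τᵢ = Vᵢ/Q.
τ₁ = 516/14.0 = 36.857 min; τ₂ = 446/14.0 = 31.857 min.
Solving the cascade with C₁(0)=C₂(0)=0 gives C₂(t) = C_in[1 − (τ₁ e^(−t/τ₁) − τ₂ e^(−t/τ₂))/(τ₁ − τ₂)].
At t = 105: e^(−t/τ₁) = 0.057912, e^(−t/τ₂) = 0.037032.
C₂ = 3.11·[1 − (36.857·0.057912 − 31.857·0.037032)/(5.0000)] = 3.11·0.80906 = 2.5162 g/L.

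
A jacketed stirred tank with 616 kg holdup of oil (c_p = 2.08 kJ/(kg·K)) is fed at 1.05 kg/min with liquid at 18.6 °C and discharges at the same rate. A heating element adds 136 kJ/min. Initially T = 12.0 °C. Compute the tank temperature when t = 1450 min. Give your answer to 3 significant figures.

Heat balance on the well-mixed liquid: M c_p dT/dt = ṁ c_p (T_in − T) + 136.
τ = M/ṁ = 586.67 min; T_ss = T_in + Q̇/(ṁ c_p) = 18.6 + 136/(1.05·2.08) = 80.871 °C.
Integrating: T(t) = T_ss + (T₀ − T_ss) e^(−t/τ).
T(1450) = 80.871 + (-68.871)·e^(−1450/586.67) = 80.871 + (-68.871)·0.084450 = 75.055 °C.

75.1 °C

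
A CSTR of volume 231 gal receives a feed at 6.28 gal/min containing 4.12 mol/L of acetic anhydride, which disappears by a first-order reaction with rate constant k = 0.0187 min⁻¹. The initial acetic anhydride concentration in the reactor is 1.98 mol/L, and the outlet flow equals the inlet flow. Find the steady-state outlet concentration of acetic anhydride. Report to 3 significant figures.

2.44 mol/L

V dC/dt = Q(C_in − C) − k V C.
At steady state: 0 = Q C_in − (Q + kV) C_ss, so C_ss = Q C_in/(Q + kV).
C_ss = 6.28·4.12/(6.28 + 0.0187·231) = 25.874/10.600 = 2.4410 mol/L.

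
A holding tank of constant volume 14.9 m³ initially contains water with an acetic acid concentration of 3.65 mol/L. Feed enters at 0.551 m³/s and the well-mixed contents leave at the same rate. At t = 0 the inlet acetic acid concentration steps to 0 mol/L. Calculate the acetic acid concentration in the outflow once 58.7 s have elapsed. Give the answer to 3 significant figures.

Unsteady species balance (constant V, well mixed): V dC/dt = Q(C_in − C).
So dC/dt = (C_in − C)/τ with τ = V/Q = 14.9/0.551 = 27.042 s.
Integrating: C(t) = C_in + (C₀ − C_in) e^(−t/τ).
C(58.7) = 0 + (3.65 − 0)·e^(−58.7/27.042) = 0 + (3.6500)·0.11410 = 0.41645 mol/L.

0.416 mol/L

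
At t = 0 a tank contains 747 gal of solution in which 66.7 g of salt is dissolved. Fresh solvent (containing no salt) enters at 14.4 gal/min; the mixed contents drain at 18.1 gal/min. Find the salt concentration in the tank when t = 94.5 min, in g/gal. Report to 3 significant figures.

Let m(t) be the amount of salt. Volume: V(t) = V₀ + (Q_in − Q_out) t = 747 − 3.7000 t; V(94.5) = 397.35 gal.
Species balance (pure solvent in): dm/dt = −Q_out · m/V(t).
Separate: dm/m = −Q_out dt/V(t) ⇒ ln(m/m₀) = −(Q_out/(Q_in−Q_out)) ln(V/V₀).
m = m₀ (V₀/V)^(Q_out/(Q_in−Q_out)) = 66.7 × (747/397.35)^(-4.8919) = 3.0411 g.
C = m/V = 3.0411/397.35 = 0.0076534 g/gal.

0.00765 g/gal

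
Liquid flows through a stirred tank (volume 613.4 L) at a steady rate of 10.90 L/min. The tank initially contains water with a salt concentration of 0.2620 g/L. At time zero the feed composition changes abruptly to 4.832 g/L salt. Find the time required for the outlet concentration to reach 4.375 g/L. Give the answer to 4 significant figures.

129.6 min

Species balance: V dC/dt = Q(C_in − C) ⇒ τ = V/Q = 56.2752 min.
C(t) = C_in + (C₀ − C_in) e^(−t/τ). Set C = 4.375 and solve for t:
e^(−t/τ) = (C − C_in)/(C₀ − C_in) = (4.375 − 4.832)/(0.2620 − 4.832) = 0.100000
t = −τ ln(…) = 56.2752 × 2.30259 = 129.579 min.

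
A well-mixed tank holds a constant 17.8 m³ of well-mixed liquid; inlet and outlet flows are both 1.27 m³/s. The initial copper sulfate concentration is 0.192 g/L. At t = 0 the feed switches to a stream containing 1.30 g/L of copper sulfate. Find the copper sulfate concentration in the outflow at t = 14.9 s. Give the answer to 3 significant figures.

0.917 g/L

Mass balance on the solute (V constant): V dC/dt = Q(C_in − C).
So dC/dt = (C_in − C)/τ with τ = V/Q = 17.8/1.27 = 14.016 s.
C approaches C_in exponentially: C(t) = C_in + (C₀ − C_in) e^(−t/τ).
C(14.9) = 1.30 + (0.192 − 1.30)·e^(−14.9/14.016) = 1.30 + (-1.1080)·0.34539 = 0.91731 g/L.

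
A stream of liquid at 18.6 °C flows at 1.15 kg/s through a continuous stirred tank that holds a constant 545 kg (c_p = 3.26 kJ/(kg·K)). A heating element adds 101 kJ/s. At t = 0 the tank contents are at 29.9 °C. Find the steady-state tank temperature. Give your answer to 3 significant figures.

45.5 °C

Energy balance: M c_p dT/dt = ṁ c_p (T_in − T) + 101.
At steady state dT/dt = 0 ⇒ T_ss = T_in + Q̇/(ṁ c_p) = 18.6 + 101/(1.15·3.26) = 45.541 °C.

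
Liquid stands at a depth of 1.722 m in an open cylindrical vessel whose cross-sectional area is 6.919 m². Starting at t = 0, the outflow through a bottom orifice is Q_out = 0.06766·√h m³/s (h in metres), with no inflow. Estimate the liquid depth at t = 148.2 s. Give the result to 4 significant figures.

A dh/dt = −Q_out = −0.06766 √h.
This is separable: 2 d(√h)/dt = −0.06766/A, so √h = √h₀ − (0.06766/(2A)) t.
√h = √1.722 − 0.06766·148.2/(2·6.919) = 1.31225 − 0.724614 = 0.587636.
h = 0.587636² = 0.345316 m.

0.3453 m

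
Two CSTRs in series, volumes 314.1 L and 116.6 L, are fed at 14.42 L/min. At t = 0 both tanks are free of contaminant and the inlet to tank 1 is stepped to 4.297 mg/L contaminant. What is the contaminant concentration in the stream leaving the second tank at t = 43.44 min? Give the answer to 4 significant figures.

3.379 mg/L

Time constants: τᵢ = Vᵢ/Q for each well-mixed tank.
τ₁ = 314.1/14.42 = 21.7822 min; τ₂ = 116.6/14.42 = 8.08599 min.
Solving the cascade with C₁(0)=C₂(0)=0 gives C₂(t) = C_in[1 − (τ₁ e^(−t/τ₁) − τ₂ e^(−t/τ₂))/(τ₁ − τ₂)].
At t = 43.44: e^(−t/τ₁) = 0.136111, e^(−t/τ₂) = 0.00464365.
C₂ = 4.297·[1 − (21.7822·0.136111 − 8.08599·0.00464365)/(13.6963)] = 4.297·0.786273 = 3.37862 mg/L.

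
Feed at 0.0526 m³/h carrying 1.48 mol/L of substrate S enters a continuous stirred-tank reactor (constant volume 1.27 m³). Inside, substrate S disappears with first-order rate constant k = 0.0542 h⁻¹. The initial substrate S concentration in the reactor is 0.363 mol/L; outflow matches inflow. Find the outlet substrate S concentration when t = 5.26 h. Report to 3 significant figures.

0.473 mol/L

V dC/dt = Q(C_in − C) − k V C.
This is linear with rate a = Q/V + k = 0.095617 h⁻¹.
C_ss = Q C_in/(Q + kV) = 0.64107 mol/L; C(t) = C_ss + (C₀ − C_ss) e^(−a t).
C(5.26) = 0.64107 + (-0.27807)·e^(−0.095617·5.26) = 0.64107 + (-0.27807)·0.60475 = 0.47291 mol/L.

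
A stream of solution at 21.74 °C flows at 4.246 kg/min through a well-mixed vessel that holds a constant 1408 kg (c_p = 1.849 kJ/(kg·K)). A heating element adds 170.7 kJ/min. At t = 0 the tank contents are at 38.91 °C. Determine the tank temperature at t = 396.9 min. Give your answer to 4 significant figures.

M c_p dT/dt = ṁ c_p (T_in − T) + Q̇.
Rearrange: dT/dt = (T_ss − T)/τ with τ = M/ṁ = 331.606 min and T_ss = T_in + Q̇/(ṁ c_p) = 43.4829 °C.
T approaches T_ss exponentially: T(t) = T_ss + (T₀ − T_ss) e^(−t/τ).
T(396.9) = 43.4829 + (-4.57286)·e^(−396.9/331.606) = 43.4829 + (-4.57286)·0.302129 = 42.1013 °C.

42.10 °C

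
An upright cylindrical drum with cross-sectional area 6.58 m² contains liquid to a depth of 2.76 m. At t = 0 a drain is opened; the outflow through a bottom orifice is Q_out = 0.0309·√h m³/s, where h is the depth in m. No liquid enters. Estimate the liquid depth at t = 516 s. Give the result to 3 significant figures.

0.202 m

With no inflow, A dh/dt = −0.0309 √h.
This is separable: 2 d(√h)/dt = −0.0309/A, so √h = √h₀ − (0.0309/(2A)) t.
√h = √2.76 − 0.0309·516/(2·6.58) = 1.6613 − 1.2116 = 0.44974.
h = 0.44974² = 0.20227 m.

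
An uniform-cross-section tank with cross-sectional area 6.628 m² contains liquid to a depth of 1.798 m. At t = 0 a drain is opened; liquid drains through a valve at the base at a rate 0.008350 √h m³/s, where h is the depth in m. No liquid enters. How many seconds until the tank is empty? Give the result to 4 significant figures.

A dh/dt = −Q_out = −0.008350 √h.
Separate and integrate: 2(√h − √h₀) = −(0.008350/A) t.
Set h = 0: 2√h₀ = (0.008350/A) t_empty ⇒ t_empty = 2A√h₀/0.008350.
t_empty = 2·6.628·√1.798/0.008350 = 13.2560·1.34090/0.008350 = 2128.73 s.

2129 s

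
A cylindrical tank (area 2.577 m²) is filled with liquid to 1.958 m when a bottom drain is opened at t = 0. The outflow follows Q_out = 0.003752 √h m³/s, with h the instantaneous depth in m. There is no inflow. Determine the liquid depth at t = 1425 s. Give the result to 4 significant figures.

0.1310 m

A dh/dt = −Q_out = −0.003752 √h.
∫ h^(−1/2) dh = −(0.003752/A) ∫ dt, giving 2√h = 2√h₀ − (0.003752/A) t.
√h = √1.958 − 0.003752·1425/(2·2.577) = 1.39929 − 1.03737 = 0.361916.
h = 0.361916² = 0.130984 m.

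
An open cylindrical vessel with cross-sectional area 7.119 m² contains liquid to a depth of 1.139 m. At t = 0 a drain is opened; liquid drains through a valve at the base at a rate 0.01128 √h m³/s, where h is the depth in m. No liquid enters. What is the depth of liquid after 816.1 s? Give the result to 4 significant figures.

A dh/dt = −Q_out = −0.01128 √h.
This is separable: 2 d(√h)/dt = −0.01128/A, so √h = √h₀ − (0.01128/(2A)) t.
√h = √1.139 − 0.01128·816.1/(2·7.119) = 1.06724 − 0.646552 = 0.420687.
h = 0.420687² = 0.176978 m.

0.1770 m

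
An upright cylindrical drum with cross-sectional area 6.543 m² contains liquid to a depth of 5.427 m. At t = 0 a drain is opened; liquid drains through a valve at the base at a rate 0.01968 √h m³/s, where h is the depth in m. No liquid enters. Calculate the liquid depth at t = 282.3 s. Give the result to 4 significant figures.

3.629 m

With no inflow, A dh/dt = −0.01968 √h.
This is separable: 2 d(√h)/dt = −0.01968/A, so √h = √h₀ − (0.01968/(2A)) t.
√h = √5.427 − 0.01968·282.3/(2·6.543) = 2.32959 − 0.424550 = 1.90504.
h = 1.90504² = 3.62919 m.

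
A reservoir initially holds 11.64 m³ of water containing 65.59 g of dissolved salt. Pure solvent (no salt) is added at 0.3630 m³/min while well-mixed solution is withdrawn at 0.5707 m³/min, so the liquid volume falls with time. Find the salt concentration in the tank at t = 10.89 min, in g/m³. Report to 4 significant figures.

Let m(t) be the amount of salt. Volume: V(t) = V₀ + (Q_in − Q_out) t = 11.64 − 0.207700 t; V(10.89) = 9.37815 m³.
Solute balance: dm/dt = 0 − Q_out C = −Q_out m/V(t).
Separate: dm/m = −Q_out dt/V(t) ⇒ ln(m/m₀) = −(Q_out/(Q_in−Q_out)) ln(V/V₀).
m = m₀ (V₀/V)^(Q_out/(Q_in−Q_out)) = 65.59 × (11.64/9.37815)^(-2.74771) = 36.2246 g.
C = m/V = 36.2246/9.37815 = 3.86266 g/m³.

3.863 g/m³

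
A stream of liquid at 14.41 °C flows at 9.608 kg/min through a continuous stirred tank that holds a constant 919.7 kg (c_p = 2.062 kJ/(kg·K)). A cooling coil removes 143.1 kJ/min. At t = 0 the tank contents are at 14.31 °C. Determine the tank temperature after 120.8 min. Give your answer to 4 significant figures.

9.203 °C

M c_p dT/dt = ṁ c_p (T_in − T) − Q̇.
Rearrange: dT/dt = (T_ss − T)/τ with τ = M/ṁ = 95.7223 min and T_ss = T_in − Q̇/(ṁ c_p) = 7.18699 °C.
T approaches T_ss exponentially: T(t) = T_ss + (T₀ − T_ss) e^(−t/τ).
T(120.8) = 7.18699 + (7.12301)·e^(−120.8/95.7223) = 7.18699 + (7.12301)·0.283092 = 9.20346 °C.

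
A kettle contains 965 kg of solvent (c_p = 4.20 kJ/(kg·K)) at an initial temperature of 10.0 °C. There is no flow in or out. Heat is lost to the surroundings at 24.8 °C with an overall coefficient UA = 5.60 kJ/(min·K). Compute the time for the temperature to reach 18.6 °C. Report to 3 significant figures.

Lumped-capacitance energy balance: M c_p dT/dt = UA(T_amb − T).
τ = M c_p/UA = 723.75 min; T_ss = T_amb = 24.800 °C.
T(t) = T_ss + (T₀ − T_ss)e^(−t/τ); set T = 18.6:
t = −τ ln[(T − T_ss)/(T₀ − T_ss)] = −723.75 · ln(0.41892) = 629.72 min.

630 min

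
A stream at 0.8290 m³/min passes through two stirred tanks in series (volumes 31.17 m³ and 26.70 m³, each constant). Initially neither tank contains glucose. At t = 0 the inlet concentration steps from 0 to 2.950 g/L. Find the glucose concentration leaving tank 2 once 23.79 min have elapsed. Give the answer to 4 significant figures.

0.4424 g/L

Each tank obeys Vᵢ dCᵢ/dt = Q(Cᵢ₋₁ − Cᵢ), so τᵢ = Vᵢ/Q.
τ₁ = 31.17/0.8290 = 37.5995 min; τ₂ = 26.70/0.8290 = 32.2075 min.
Solving the cascade with C₁(0)=C₂(0)=0 gives C₂(t) = C_in[1 − (τ₁ e^(−t/τ₁) − τ₂ e^(−t/τ₂))/(τ₁ − τ₂)].
At t = 23.79: e^(−t/τ₁) = 0.531145, e^(−t/τ₂) = 0.477759.
C₂ = 2.950·[1 − (37.5995·0.531145 − 32.2075·0.477759)/(5.39204)] = 2.950·0.149976 = 0.442430 g/L.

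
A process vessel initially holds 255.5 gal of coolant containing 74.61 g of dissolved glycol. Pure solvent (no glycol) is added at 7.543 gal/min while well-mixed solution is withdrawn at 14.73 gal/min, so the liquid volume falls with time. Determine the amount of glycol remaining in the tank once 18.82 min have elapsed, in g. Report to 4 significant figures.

15.92 g

Total volume: dV/dt = Q_in − Q_out = -7.18700 gal/min, so V(t) = 255.5 − 7.18700 t and V(18.82) = 120.241 gal.
Solute balance: dm/dt = 0 − Q_out C = −Q_out m/V(t).
Separate: dm/m = −Q_out dt/V(t) ⇒ ln(m/m₀) = −(Q_out/(Q_in−Q_out)) ln(V/V₀).
m = m₀ (V₀/V)^(Q_out/(Q_in−Q_out)) = 74.61 × (255.5/120.241)^(-2.04953) = 15.9186 g.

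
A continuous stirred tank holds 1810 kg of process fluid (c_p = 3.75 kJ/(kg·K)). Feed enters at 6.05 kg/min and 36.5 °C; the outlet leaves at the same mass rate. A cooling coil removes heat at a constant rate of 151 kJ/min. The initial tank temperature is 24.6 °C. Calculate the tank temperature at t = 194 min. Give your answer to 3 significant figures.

27.1 °C

M c_p dT/dt = ṁ c_p (T_in − T) − Q̇.
Rearrange: dT/dt = (T_ss − T)/τ with τ = M/ṁ = 299.17 min and T_ss = T_in − Q̇/(ṁ c_p) = 29.844 °C.
Solution: T(t) = T_ss + (T₀ − T_ss) e^(−t/τ).
T(194) = 29.844 + (-5.2444)·e^(−194/299.17) = 29.844 + (-5.2444)·0.52285 = 27.102 °C.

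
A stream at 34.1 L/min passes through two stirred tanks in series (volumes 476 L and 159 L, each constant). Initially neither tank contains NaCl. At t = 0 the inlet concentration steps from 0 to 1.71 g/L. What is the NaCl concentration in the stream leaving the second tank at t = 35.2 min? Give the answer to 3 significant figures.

1.50 g/L

Species balance on tank i: dCᵢ/dt = (Cᵢ₋₁ − Cᵢ)/τᵢ with τᵢ = Vᵢ/Q.
τ₁ = 476/34.1 = 13.959 min; τ₂ = 159/34.1 = 4.6628 min.
Tank 1: C₁ = C_in(1 − e^(−t/τ₁)). Tank 2 (τ₁ ≠ τ₂): C₂ = C_in[1 − (τ₁ e^(−t/τ₁) − τ₂ e^(−t/τ₂))/(τ₁ − τ₂)].
At t = 35.2: e^(−t/τ₁) = 0.080324, e^(−t/τ₂) = 0.00052654.
C₂ = 1.71·[1 − (13.959·0.080324 − 4.6628·0.00052654)/(9.2962)] = 1.71·0.87965 = 1.5042 g/L.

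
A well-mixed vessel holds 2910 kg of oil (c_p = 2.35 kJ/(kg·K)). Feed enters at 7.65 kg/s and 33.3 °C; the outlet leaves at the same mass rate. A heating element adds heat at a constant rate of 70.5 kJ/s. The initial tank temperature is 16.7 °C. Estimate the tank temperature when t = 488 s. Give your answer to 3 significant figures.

Unsteady energy balance on the tank contents: M c_p dT/dt = ṁ c_p (T_in − T) + 70.5.
τ = M/ṁ = 380.39 s; T_ss = T_in + Q̇/(ṁ c_p) = 33.3 + 70.5/(7.65·2.35) = 37.222 °C.
This is linear first-order; T(t) = T_ss + (T₀ − T_ss) e^(−t/τ).
T(488) = 37.222 + (-20.522)·e^(−488/380.39) = 37.222 + (-20.522)·0.27724 = 31.532 °C.

31.5 °C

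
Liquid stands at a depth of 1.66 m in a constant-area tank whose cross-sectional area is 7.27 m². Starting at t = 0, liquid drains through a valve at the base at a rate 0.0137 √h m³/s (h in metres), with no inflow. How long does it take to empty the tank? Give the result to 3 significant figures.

1370 s

With no inflow, A dh/dt = −0.0137 √h.
This is separable: 2 d(√h)/dt = −0.0137/A, so √h = √h₀ − (0.0137/(2A)) t.
Tank is empty when √h = 0: t_empty = 2A√h₀/0.0137.
t_empty = 2·7.27·√1.66/0.0137 = 14.540·1.2884/0.0137 = 1367.4 s.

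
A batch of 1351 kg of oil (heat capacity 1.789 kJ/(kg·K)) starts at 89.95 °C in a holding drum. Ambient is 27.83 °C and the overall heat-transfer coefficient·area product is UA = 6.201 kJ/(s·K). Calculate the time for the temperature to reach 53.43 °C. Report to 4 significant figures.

Lumped-capacitance energy balance: M c_p dT/dt = UA(T_amb − T).
τ = M c_p/UA = 389.766 s; T_ss = T_amb = 27.8300 °C.
T(t) = T_ss + (T₀ − T_ss)e^(−t/τ); set T = 53.43:
t = −τ ln[(T − T_ss)/(T₀ − T_ss)] = −389.766 · ln(0.412106) = 345.518 s.

345.5 s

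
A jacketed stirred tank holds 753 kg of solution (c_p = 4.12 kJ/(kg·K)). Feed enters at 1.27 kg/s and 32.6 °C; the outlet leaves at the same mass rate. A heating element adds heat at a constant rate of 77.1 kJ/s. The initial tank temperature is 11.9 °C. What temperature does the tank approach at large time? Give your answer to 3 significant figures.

47.3 °C

M c_p dT/dt = ṁ c_p (T_in − T) + Q̇.
At steady state dT/dt = 0 ⇒ T_ss = T_in + Q̇/(ṁ c_p) = 32.6 + 77.1/(1.27·4.12) = 47.335 °C.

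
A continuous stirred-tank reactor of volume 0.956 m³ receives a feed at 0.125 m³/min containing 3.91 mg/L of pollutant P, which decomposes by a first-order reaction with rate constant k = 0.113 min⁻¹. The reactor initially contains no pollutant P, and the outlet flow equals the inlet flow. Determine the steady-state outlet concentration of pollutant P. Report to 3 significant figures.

2.10 mg/L

Species balance: V dC/dt = Q C_in − Q C − k V C.
Steady state (dC/dt = 0): C_ss = Q C_in/(Q + kV) = C_in/(1 + kV/Q).
C_ss = 0.125·3.91/(0.125 + 0.113·0.956) = 0.48875/0.23303 = 2.0974 mg/L.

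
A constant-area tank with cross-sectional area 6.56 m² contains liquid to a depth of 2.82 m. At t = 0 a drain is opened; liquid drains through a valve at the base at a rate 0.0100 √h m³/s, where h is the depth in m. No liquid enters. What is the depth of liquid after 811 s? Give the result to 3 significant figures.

1.13 m

Unsteady balance on liquid volume: A dh/dt = −0.0100 √h.
This is separable: 2 d(√h)/dt = −0.0100/A, so √h = √h₀ − (0.0100/(2A)) t.
√h = √2.82 − 0.0100·811/(2·6.56) = 1.6793 − 0.61814 = 1.0611.
h = 1.0611² = 1.1260 m.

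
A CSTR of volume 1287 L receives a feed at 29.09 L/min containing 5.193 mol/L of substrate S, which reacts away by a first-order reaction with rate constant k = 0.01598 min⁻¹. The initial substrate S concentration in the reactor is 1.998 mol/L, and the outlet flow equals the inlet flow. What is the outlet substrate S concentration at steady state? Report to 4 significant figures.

Species balance: V dC/dt = Q C_in − Q C − k V C.
Steady state (dC/dt = 0): C_ss = Q C_in/(Q + kV) = C_in/(1 + kV/Q).
C_ss = 29.09·5.193/(29.09 + 0.01598·1287) = 151.064/49.6563 = 3.04220 mol/L.

3.042 mol/L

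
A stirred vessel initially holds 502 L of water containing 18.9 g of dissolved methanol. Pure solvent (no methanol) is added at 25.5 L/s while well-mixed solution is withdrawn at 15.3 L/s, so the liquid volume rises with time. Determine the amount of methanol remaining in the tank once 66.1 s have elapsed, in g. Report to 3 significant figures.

5.27 g

Total volume: dV/dt = Q_in − Q_out = 10.200 L/s, so V(t) = 502 + 10.200 t and V(66.1) = 1176.2 L.
Species balance (pure solvent in): dm/dt = −Q_out · m/V(t).
Separate: dm/m = −Q_out dt/V(t) ⇒ ln(m/m₀) = −(Q_out/(Q_in−Q_out)) ln(V/V₀).
m = m₀ (V₀/V)^(Q_out/(Q_in−Q_out)) = 18.9 × (502/1176.2)^(1.5000) = 5.2697 g.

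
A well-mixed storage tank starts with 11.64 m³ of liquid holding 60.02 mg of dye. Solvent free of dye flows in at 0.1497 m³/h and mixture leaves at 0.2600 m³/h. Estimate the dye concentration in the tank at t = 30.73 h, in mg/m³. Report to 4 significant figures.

3.232 mg/m³

Let m(t) be the amount of dye. Volume: V(t) = V₀ + (Q_in − Q_out) t = 11.64 − 0.110300 t; V(30.73) = 8.25048 m³.
No dye enters, so dm/dt = −Q_out · (m/V).
Separate: dm/m = −Q_out dt/V(t) ⇒ ln(m/m₀) = −(Q_out/(Q_in−Q_out)) ln(V/V₀).
m = m₀ (V₀/V)^(Q_out/(Q_in−Q_out)) = 60.02 × (11.64/8.25048)^(-2.35721) = 26.6658 mg.
C = m/V = 26.6658/8.25048 = 3.23204 mg/m³.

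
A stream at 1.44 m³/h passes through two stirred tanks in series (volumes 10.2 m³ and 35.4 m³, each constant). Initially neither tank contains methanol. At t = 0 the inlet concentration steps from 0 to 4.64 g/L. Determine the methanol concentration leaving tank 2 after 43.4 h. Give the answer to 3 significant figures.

3.53 g/L

Species balance on tank i: dCᵢ/dt = (Cᵢ₋₁ − Cᵢ)/τᵢ with τᵢ = Vᵢ/Q.
τ₁ = 10.2/1.44 = 7.0833 h; τ₂ = 35.4/1.44 = 24.583 h.
Tank 1: C₁ = C_in(1 − e^(−t/τ₁)). Tank 2 (τ₁ ≠ τ₂): C₂ = C_in[1 − (τ₁ e^(−t/τ₁) − τ₂ e^(−t/τ₂))/(τ₁ − τ₂)].
At t = 43.4: e^(−t/τ₁) = 0.0021830, e^(−t/τ₂) = 0.17111.
C₂ = 4.64·[1 − (7.0833·0.0021830 − 24.583·0.17111)/(-17.500)] = 4.64·0.76051 = 3.5288 g/L.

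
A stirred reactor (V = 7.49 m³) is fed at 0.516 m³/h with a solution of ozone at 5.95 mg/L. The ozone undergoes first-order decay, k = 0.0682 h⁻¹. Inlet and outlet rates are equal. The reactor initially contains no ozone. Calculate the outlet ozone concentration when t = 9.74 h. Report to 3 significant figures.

Species balance: V dC/dt = Q C_in − Q C − k V C.
dC/dt = (Q/V) C_in − (Q/V + k) C; effective rate a = Q/V + k = 0.068892 + 0.0682 = 0.13709 h⁻¹.
C_ss = Q C_in/(Q + kV) = 2.9900 mg/L; C(t) = C_ss + (C₀ − C_ss) e^(−a t).
C(9.74) = 2.9900 + (-2.9900)·e^(−0.13709·9.74) = 2.9900 + (-2.9900)·0.26309 = 2.2034 mg/L.

2.20 mg/L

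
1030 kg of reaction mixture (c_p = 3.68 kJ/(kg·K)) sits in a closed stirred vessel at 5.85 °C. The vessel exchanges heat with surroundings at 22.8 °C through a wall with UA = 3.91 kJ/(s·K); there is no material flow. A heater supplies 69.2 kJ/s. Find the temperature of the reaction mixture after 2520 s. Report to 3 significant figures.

37.9 °C

M c_p dT/dt = −UA(T − T_amb) + Q̇.
dT/dt = (T_ss − T)/τ with T_ss = T_amb + Q̇/UA = 22.8 + 69.2/3.91 = 40.498 °C, τ = M c_p/UA = 1030·3.68/3.91 = 969.41 s.
Solution: T(t) = T_ss + (T₀ − T_ss) e^(−t/τ).
T(2520) = 40.498 + (-34.648)·0.074310 = 37.924 °C.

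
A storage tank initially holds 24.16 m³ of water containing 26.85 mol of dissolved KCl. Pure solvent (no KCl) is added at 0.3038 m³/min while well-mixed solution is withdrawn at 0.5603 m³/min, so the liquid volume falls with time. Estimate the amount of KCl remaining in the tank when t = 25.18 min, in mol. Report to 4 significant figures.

13.61 mol

Let m(t) be the amount of KCl. Volume: V(t) = V₀ + (Q_in − Q_out) t = 24.16 − 0.256500 t; V(25.18) = 17.7013 m³.
No KCl enters, so dm/dt = −Q_out · (m/V).
Separate: dm/m = −Q_out dt/V(t) ⇒ ln(m/m₀) = −(Q_out/(Q_in−Q_out)) ln(V/V₀).
m = m₀ (V₀/V)^(Q_out/(Q_in−Q_out)) = 26.85 × (24.16/17.7013)^(-2.18441) = 13.6098 mol.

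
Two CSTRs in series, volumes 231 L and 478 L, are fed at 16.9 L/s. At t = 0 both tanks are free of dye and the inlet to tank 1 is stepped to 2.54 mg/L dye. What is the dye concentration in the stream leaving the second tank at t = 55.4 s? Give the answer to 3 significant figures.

1.89 mg/L

Species balance on tank i: dCᵢ/dt = (Cᵢ₋₁ − Cᵢ)/τᵢ with τᵢ = Vᵢ/Q.
τ₁ = 231/16.9 = 13.669 s; τ₂ = 478/16.9 = 28.284 s.
Solving the cascade with C₁(0)=C₂(0)=0 gives C₂(t) = C_in[1 − (τ₁ e^(−t/τ₁) − τ₂ e^(−t/τ₂))/(τ₁ − τ₂)].
At t = 55.4: e^(−t/τ₁) = 0.017369, e^(−t/τ₂) = 0.14104.
C₂ = 2.54·[1 − (13.669·0.017369 − 28.284·0.14104)/(-14.615)] = 2.54·0.74330 = 1.8880 mg/L.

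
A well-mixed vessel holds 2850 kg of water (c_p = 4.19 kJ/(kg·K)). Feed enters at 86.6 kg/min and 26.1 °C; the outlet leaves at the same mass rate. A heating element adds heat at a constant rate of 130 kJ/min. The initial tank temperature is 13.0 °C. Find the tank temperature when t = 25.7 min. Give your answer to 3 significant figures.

20.3 °C

M c_p dT/dt = ṁ c_p (T_in − T) + Q̇.
Rearrange: dT/dt = (T_ss − T)/τ with τ = M/ṁ = 32.910 min and T_ss = T_in + Q̇/(ṁ c_p) = 26.458 °C.
T approaches T_ss exponentially: T(t) = T_ss + (T₀ − T_ss) e^(−t/τ).
T(25.7) = 26.458 + (-13.458)·e^(−25.7/32.910) = 26.458 + (-13.458)·0.45798 = 20.295 °C.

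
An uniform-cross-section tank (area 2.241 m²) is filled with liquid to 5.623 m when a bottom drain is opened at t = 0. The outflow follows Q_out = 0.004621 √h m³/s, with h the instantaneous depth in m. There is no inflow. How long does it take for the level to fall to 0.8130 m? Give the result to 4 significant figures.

1425 s

Accumulation of liquid (constant cross-section A): A dh/dt = −0.004621 √h.
Separate and integrate: 2(√h − √h₀) = −(0.004621/A) t.
t = 2A(√h₀ − √h)/0.004621 = 2·2.241·(√5.623 − √0.8130)/0.004621
  = 4.48200 × (2.37129 − 0.901665) / 0.004621 = 1425.42 s.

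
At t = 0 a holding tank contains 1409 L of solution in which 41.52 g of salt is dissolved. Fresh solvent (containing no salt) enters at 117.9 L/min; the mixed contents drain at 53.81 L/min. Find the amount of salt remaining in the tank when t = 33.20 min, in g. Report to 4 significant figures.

19.17 g

Total volume: dV/dt = Q_in − Q_out = 64.0900 L/min, so V(t) = 1409 + 64.0900 t and V(33.20) = 3536.79 L.
Solute balance: dm/dt = 0 − Q_out C = −Q_out m/V(t).
Separate: dm/m = −Q_out dt/V(t) ⇒ ln(m/m₀) = −(Q_out/(Q_in−Q_out)) ln(V/V₀).
m = m₀ (V₀/V)^(Q_out/(Q_in−Q_out)) = 41.52 × (1409/3536.79)^(0.839601) = 19.1721 g.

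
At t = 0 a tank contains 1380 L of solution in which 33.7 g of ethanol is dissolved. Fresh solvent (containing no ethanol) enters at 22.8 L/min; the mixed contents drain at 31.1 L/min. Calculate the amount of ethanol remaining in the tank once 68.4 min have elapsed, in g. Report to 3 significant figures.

4.63 g

Total volume: dV/dt = Q_in − Q_out = -8.3000 L/min, so V(t) = 1380 − 8.3000 t and V(68.4) = 812.28 L.
Solute balance: dm/dt = 0 − Q_out C = −Q_out m/V(t).
dm/m = −Q_out dt/(V₀ − 8.3000 t); integrating gives ln(m/m₀) = −(Q_out/(Q_in−Q_out)) ln(V/V₀).
m = m₀ (V₀/V)^(Q_out/(Q_in−Q_out)) = 33.7 × (1380/812.28)^(-3.7470) = 4.6257 g.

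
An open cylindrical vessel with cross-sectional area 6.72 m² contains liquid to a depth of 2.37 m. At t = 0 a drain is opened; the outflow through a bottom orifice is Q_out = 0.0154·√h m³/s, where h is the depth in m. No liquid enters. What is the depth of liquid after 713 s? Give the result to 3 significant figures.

0.522 m

Volume balance on the tank: A dh/dt = −0.0154 √h.
This is separable: 2 d(√h)/dt = −0.0154/A, so √h = √h₀ − (0.0154/(2A)) t.
√h = √2.37 − 0.0154·713/(2·6.72) = 1.5395 − 0.81698 = 0.72250.
h = 0.72250² = 0.52201 m.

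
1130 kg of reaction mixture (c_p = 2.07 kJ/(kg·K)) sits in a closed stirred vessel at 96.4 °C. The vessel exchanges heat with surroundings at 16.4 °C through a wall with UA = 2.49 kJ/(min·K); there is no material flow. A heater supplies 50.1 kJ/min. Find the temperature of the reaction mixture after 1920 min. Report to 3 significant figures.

44.3 °C

Heat balance on the well-mixed liquid: M c_p dT/dt = −UA(T − T_amb) + Q̇.
dT/dt = (T_ss − T)/τ with T_ss = T_amb + Q̇/UA = 16.4 + 50.1/2.49 = 36.520 °C, τ = M c_p/UA = 1130·2.07/2.49 = 939.40 min.
Integrating: T(t) = T_ss + (T₀ − T_ss) e^(−t/τ).
T(1920) = 36.520 + (59.880)·0.12953 = 44.277 °C.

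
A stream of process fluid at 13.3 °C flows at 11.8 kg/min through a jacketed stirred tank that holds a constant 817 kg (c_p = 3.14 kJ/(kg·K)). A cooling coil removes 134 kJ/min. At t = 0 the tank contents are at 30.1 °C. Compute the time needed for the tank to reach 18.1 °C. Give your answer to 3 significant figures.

Energy balance: M c_p dT/dt = ṁ c_p (T_in − T) − 134.
τ = M/ṁ = 69.237 min; T_ss = T_in − Q̇/(ṁ c_p) = 9.6835 °C.
T(t) = T_ss + (T₀ − T_ss) e^(−t/τ). Set T = 18.1:
e^(−t/τ) = (18.1 − 9.6835)/(30.1 − 9.6835) = 0.41224
t = −69.237 · ln(0.41224) = 61.354 min.

61.4 min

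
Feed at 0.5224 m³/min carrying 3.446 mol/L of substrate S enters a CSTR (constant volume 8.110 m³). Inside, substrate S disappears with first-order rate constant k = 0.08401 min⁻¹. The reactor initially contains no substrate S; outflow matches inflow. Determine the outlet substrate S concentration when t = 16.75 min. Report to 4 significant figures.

1.371 mol/L

Accumulation = in − out − consumed: V dC/dt = Q C_in − Q C − k V C.
dC/dt = (Q/V) C_in − (Q/V + k) C; effective rate a = Q/V + k = 0.0644143 + 0.08401 = 0.148424 min⁻¹.
C_ss = Q C_in/(Q + kV) = 1.49552 mol/L; C(t) = C_ss + (C₀ − C_ss) e^(−a t).
C(16.75) = 1.49552 + (-1.49552)·e^(−0.148424·16.75) = 1.49552 + (-1.49552)·0.0832334 = 1.37104 mol/L.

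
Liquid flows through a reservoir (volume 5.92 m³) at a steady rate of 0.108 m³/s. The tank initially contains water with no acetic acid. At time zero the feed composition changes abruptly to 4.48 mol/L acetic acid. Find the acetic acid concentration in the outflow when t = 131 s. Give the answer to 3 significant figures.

Transient balance on the dissolved component: V dC/dt = Q(C_in − C).
Rewrite as dC/dt + C/τ = C_in/τ, τ = V/Q = 54.815 s.
This is linear first-order; C(t) = C_in + (C₀ − C_in) e^(−t/τ).
C(131) = 4.48 + (0 − 4.48)·e^(−131/54.815) = 4.48 + (-4.4800)·0.091642 = 4.0694 mol/L.

4.07 mol/L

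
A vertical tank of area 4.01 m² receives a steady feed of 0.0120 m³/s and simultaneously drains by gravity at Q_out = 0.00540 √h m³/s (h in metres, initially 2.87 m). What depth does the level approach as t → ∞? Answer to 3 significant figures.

4.94 m

A dh/dt = Q_in − 0.00540 √h. Steady state requires inflow = outflow:
Q_in = 0.00540 √h_ss ⇒ √h_ss = 0.0120/0.00540 = 2.2222.
h_ss = 2.2222² = 4.9383 m. (Since h₀ = 2.87 m < h_ss, the level will rise toward this value.)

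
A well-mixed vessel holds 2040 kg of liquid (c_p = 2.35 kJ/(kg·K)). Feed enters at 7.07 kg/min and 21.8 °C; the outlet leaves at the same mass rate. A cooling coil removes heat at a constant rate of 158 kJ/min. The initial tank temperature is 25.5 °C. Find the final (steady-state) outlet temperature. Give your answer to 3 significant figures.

12.3 °C

M c_p dT/dt = ṁ c_p (T_in − T) − Q̇.
At steady state dT/dt = 0 ⇒ T_ss = T_in − Q̇/(ṁ c_p) = 21.8 − 158/(7.07·2.35) = 12.290 °C.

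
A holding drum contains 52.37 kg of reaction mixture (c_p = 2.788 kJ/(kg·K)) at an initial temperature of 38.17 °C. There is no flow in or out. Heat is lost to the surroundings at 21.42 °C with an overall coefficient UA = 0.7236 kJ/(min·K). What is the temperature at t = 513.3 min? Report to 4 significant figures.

22.74 °C

Lumped-capacitance energy balance: M c_p dT/dt = UA(T_amb − T).
dT/dt = (T_ss − T)/τ with T_ss = T_amb = 21.4200 °C, τ = M c_p/UA = 52.37·2.788/0.7236 = 201.779 min.
T approaches T_ss exponentially: T(t) = T_ss + (T₀ − T_ss) e^(−t/τ).
T(513.3) = 21.4200 + (16.7500)·0.0785620 = 22.7359 °C.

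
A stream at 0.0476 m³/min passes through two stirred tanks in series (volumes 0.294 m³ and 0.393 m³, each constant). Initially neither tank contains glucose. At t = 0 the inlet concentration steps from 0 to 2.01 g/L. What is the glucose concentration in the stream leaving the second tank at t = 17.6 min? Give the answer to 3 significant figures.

Species balance on tank i: dCᵢ/dt = (Cᵢ₋₁ − Cᵢ)/τᵢ with τᵢ = Vᵢ/Q.
τ₁ = 0.294/0.0476 = 6.1765 min; τ₂ = 0.393/0.0476 = 8.2563 min.
Solving the cascade with C₁(0)=C₂(0)=0 gives C₂(t) = C_in[1 − (τ₁ e^(−t/τ₁) − τ₂ e^(−t/τ₂))/(τ₁ − τ₂)].
At t = 17.6: e^(−t/τ₁) = 0.057872, e^(−t/τ₂) = 0.11863.
C₂ = 2.01·[1 − (6.1765·0.057872 − 8.2563·0.11863)/(-2.0798)] = 2.01·0.70092 = 1.4088 g/L.

1.41 g/L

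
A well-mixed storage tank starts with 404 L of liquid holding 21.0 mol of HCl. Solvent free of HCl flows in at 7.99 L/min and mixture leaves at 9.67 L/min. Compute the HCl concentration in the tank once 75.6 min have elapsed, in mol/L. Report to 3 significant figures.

Total volume: dV/dt = Q_in − Q_out = -1.6800 L/min, so V(t) = 404 − 1.6800 t and V(75.6) = 276.99 L.
No HCl enters, so dm/dt = −Q_out · (m/V).
Separate: dm/m = −Q_out dt/V(t) ⇒ ln(m/m₀) = −(Q_out/(Q_in−Q_out)) ln(V/V₀).
m = m₀ (V₀/V)^(Q_out/(Q_in−Q_out)) = 21.0 × (404/276.99)^(-5.7560) = 2.3919 mol.
C = m/V = 2.3919/276.99 = 0.0086352 mol/L.

0.00864 mol/L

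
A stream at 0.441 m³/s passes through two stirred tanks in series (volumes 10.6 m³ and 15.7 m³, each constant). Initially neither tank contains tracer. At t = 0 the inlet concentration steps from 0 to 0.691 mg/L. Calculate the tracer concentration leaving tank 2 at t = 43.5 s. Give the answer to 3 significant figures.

0.299 mg/L

Time constants: τᵢ = Vᵢ/Q for each well-mixed tank.
τ₁ = 10.6/0.441 = 24.036 s; τ₂ = 15.7/0.441 = 35.601 s.
Solving the cascade with C₁(0)=C₂(0)=0 gives C₂(t) = C_in[1 − (τ₁ e^(−t/τ₁) − τ₂ e^(−t/τ₂))/(τ₁ − τ₂)].
At t = 43.5: e^(−t/τ₁) = 0.16369, e^(−t/τ₂) = 0.29468.
C₂ = 0.691·[1 − (24.036·0.16369 − 35.601·0.29468)/(-11.565)] = 0.691·0.43308 = 0.29926 mg/L.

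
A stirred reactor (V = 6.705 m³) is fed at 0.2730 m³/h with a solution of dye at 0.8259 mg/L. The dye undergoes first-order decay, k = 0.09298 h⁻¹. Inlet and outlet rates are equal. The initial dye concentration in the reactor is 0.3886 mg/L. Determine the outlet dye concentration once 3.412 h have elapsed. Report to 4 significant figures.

0.3384 mg/L

V dC/dt = Q(C_in − C) − k V C.
dC/dt = (Q/V) C_in − (Q/V + k) C; effective rate a = Q/V + k = 0.0407159 + 0.09298 = 0.133696 h⁻¹.
C_ss = Q C_in/(Q + kV) = 0.251520 mg/L; C(t) = C_ss + (C₀ − C_ss) e^(−a t).
C(3.412) = 0.251520 + (0.137080)·e^(−0.133696·3.412) = 0.251520 + (0.137080)·0.633706 = 0.338389 mg/L.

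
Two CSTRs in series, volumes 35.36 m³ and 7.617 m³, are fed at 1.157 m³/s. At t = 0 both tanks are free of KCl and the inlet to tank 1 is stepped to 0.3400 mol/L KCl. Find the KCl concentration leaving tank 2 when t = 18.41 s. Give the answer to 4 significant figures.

Species balance on tank i: dCᵢ/dt = (Cᵢ₋₁ − Cᵢ)/τᵢ with τᵢ = Vᵢ/Q.
τ₁ = 35.36/1.157 = 30.5618 s; τ₂ = 7.617/1.157 = 6.58341 s.
Tank 1: C₁ = C_in(1 − e^(−t/τ₁)). Tank 2 (τ₁ ≠ τ₂): C₂ = C_in[1 − (τ₁ e^(−t/τ₁) − τ₂ e^(−t/τ₂))/(τ₁ − τ₂)].
At t = 18.41: e^(−t/τ₁) = 0.547504, e^(−t/τ₂) = 0.0610278.
C₂ = 0.3400·[1 − (30.5618·0.547504 − 6.58341·0.0610278)/(23.9784)] = 0.3400·0.318932 = 0.108437 mol/L.

0.1084 mol/L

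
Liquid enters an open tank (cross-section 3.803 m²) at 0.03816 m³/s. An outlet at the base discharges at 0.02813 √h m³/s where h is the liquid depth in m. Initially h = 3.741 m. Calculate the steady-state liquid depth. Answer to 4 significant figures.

Level balance: A dh/dt = 0.03816 − 0.02813 √h. Setting dh/dt = 0:
Q_in = 0.02813 √h_ss ⇒ √h_ss = 0.03816/0.02813 = 1.35656.
h_ss = 1.35656² = 1.84025 m. (Since h₀ = 3.741 m > h_ss, the level will fall toward this value.)

1.840 m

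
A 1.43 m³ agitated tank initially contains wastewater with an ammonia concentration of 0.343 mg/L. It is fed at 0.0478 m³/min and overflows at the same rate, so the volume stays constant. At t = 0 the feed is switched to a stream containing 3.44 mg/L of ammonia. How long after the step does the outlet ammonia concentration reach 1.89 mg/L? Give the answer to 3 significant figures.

Species balance: V dC/dt = Q(C_in − C) ⇒ τ = V/Q = 29.916 min.
C(t) = C_in + (C₀ − C_in) e^(−t/τ). Set C = 1.89 and solve for t:
e^(−t/τ) = (C − C_in)/(C₀ − C_in) = (1.89 − 3.44)/(0.343 − 3.44) = 0.50048
t = −τ ln(…) = 29.916 × 0.69218 = 20.707 min.

20.7 min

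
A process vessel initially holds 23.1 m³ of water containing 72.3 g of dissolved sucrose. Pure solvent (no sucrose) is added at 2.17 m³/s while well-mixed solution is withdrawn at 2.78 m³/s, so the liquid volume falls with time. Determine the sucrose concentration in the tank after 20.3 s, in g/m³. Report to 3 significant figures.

Let m(t) be the amount of sucrose. Volume: V(t) = V₀ + (Q_in − Q_out) t = 23.1 − 0.61000 t; V(20.3) = 10.717 m³.
Solute balance: dm/dt = 0 − Q_out C = −Q_out m/V(t).
dm/m = −Q_out dt/(V₀ − 0.61000 t); integrating gives ln(m/m₀) = −(Q_out/(Q_in−Q_out)) ln(V/V₀).
m = m₀ (V₀/V)^(Q_out/(Q_in−Q_out)) = 72.3 × (23.1/10.717)^(-4.5574) = 2.1831 g.
C = m/V = 2.1831/10.717 = 0.20371 g/m³.

0.204 g/m³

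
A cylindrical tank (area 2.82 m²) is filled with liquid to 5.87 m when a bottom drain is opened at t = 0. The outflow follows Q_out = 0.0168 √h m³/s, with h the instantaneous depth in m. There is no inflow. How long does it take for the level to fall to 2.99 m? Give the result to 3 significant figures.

Accumulation of liquid (constant cross-section A): A dh/dt = −0.0168 √h.
This is separable: 2 d(√h)/dt = −0.0168/A, so √h = √h₀ − (0.0168/(2A)) t.
t = 2A(√h₀ − √h)/0.0168 = 2·2.82·(√5.87 − √2.99)/0.0168
  = 5.6400 × (2.4228 − 1.7292) / 0.0168 = 232.87 s.

233 s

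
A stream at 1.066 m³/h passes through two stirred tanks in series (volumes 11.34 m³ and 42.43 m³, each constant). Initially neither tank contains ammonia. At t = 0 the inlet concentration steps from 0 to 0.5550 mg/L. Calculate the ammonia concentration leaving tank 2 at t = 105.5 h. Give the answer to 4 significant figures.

Time constants: τᵢ = Vᵢ/Q for each well-mixed tank.
τ₁ = 11.34/1.066 = 10.6379 h; τ₂ = 42.43/1.066 = 39.8030 h.
Tank 1: C₁ = C_in(1 − e^(−t/τ₁)). Tank 2 (τ₁ ≠ τ₂): C₂ = C_in[1 − (τ₁ e^(−t/τ₁) − τ₂ e^(−t/τ₂))/(τ₁ − τ₂)].
At t = 105.5: e^(−t/τ₁) = 4.93106e-05, e^(−t/τ₂) = 0.0706121.
C₂ = 0.5550·[1 − (10.6379·4.93106e-05 − 39.8030·0.0706121)/(-29.1651)] = 0.5550·0.903650 = 0.501526 mg/L.

0.5015 mg/L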